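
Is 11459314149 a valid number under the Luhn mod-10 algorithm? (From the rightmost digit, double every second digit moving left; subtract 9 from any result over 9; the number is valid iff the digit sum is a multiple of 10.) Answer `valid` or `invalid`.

From the right, keep odd positions and double even positions (subtract 9 from any doubled value over 9):
  doubled (positions 2,4,...): 8 8 6 1 2 → sum 25
  kept (positions 1,3,...): 9 1 1 9 4 1 → sum 25
Total = 50.
50 mod 10 = 0, so the number is valid.

valid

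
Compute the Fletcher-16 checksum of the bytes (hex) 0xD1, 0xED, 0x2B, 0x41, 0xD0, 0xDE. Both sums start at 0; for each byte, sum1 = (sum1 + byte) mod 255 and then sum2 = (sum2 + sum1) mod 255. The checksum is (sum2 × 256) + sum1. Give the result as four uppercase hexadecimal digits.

81DB

Running sums (mod 255):
  after byte 0 (0xD1): sum1=209, sum2=209
  after byte 1 (0xED): sum1=191, sum2=145
  after byte 2 (0x2B): sum1=234, sum2=124
  after byte 3 (0x41): sum1=44, sum2=168
  after byte 4 (0xD0): sum1=252, sum2=165
  after byte 5 (0xDE): sum1=219, sum2=129
Checksum = sum2·256 + sum1 = 129·256 + 219 = 33243 = 0x81DB.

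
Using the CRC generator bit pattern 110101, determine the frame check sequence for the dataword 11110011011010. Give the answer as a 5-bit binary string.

Append 5 zeros: 1111001101101000000. Divide by 110101 (XOR where the leading bit is 1):
  pos 0: 111100 XOR 110101 = 001001
  pos 2: 100111 XOR 110101 = 010010
  pos 3: 100100 XOR 110101 = 010001
  pos 4: 100011 XOR 110101 = 010110
  pos 5: 101101 XOR 110101 = 011000
  pos 6: 110000 XOR 110101 = 000101
  pos 9: 101100 XOR 110101 = 011001
  pos 10: 110010 XOR 110101 = 000111
  pos 13: 111000 XOR 110101 = 001101
Remainder (last 5 bits) = 01101. This is the CRC / FCS.

01101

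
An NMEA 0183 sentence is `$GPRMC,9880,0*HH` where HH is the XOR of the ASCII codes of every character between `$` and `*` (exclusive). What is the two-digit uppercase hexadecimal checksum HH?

XOR the ASCII codes of the payload characters:
  'G' = 0x47 → acc = 0x47
  'P' = 0x50 → acc = 0x17
  'R' = 0x52 → acc = 0x45
  'M' = 0x4D → acc = 0x08
  'C' = 0x43 → acc = 0x4B
  ',' = 0x2C → acc = 0x67
  '9' = 0x39 → acc = 0x5E
  '8' = 0x38 → acc = 0x66
  '8' = 0x38 → acc = 0x5E
  '0' = 0x30 → acc = 0x6E
  ',' = 0x2C → acc = 0x42
  '0' = 0x30 → acc = 0x72
Checksum = 0x72.

72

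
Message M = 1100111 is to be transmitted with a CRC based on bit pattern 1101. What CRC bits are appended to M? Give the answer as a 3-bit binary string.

111

Append 3 zeros: 1100111000. Divide by 1101 (XOR where the leading bit is 1):
  pos 0: 1100 XOR 1101 = 0001
  pos 3: 1111 XOR 1101 = 0010
  pos 5: 1000 XOR 1101 = 0101
  pos 6: 1010 XOR 1101 = 0111
Remainder (last 3 bits) = 111. This is the CRC / FCS.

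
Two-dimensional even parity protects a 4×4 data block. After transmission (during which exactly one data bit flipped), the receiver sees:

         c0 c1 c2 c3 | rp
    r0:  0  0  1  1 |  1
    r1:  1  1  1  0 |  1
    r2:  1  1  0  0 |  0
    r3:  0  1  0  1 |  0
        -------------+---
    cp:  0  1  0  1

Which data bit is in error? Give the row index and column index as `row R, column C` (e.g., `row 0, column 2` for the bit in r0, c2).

Recompute each row's even parity and compare to rp:
  r0: data parity 0, sent rp 1 → mismatch
  r1: data parity 1, sent rp 1 → ok
  r2: data parity 0, sent rp 0 → ok
  r3: data parity 0, sent rp 0 → ok
Recompute each column's even parity and compare to cp:
  c0: data parity 0, sent cp 0 → ok
  c1: data parity 1, sent cp 1 → ok
  c2: data parity 0, sent cp 0 → ok
  c3: data parity 0, sent cp 1 → mismatch
Exactly one row (r0) and one column (c3) fail → the flipped bit is at their intersection.

row 0, column 3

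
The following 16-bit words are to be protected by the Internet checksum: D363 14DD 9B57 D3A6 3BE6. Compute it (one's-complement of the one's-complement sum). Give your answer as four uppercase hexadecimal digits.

One's-complement addition (fold any carry out of bit 15 back into bit 0):
  0xD363 + 0x14DD = 0x0E840
  0xE840 + 0x9B57 = 0x18397 → wrap carry → 0x8398
  0x8398 + 0xD3A6 = 0x1573E → wrap carry → 0x573F
  0x573F + 0x3BE6 = 0x09325
One's-complement sum = 0x9325.
Checksum = ~0x9325 & 0xFFFF = 0x6CDA.

6CDA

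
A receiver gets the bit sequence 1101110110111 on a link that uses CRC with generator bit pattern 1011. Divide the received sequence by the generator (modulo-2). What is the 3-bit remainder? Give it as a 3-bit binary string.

000

Modulo-2 division of 1101110110111 by 1011:
  pos 0: 1101 XOR 1011 = 0110
  pos 1: 1101 XOR 1011 = 0110
  pos 2: 1101 XOR 1011 = 0110
  pos 3: 1100 XOR 1011 = 0111
  pos 4: 1111 XOR 1011 = 0100
  pos 5: 1001 XOR 1011 = 0010
  pos 7: 1001 XOR 1011 = 0010
  pos 9: 1011 XOR 1011 = 0000
Remainder = 000 (zero — the frame passes the CRC check).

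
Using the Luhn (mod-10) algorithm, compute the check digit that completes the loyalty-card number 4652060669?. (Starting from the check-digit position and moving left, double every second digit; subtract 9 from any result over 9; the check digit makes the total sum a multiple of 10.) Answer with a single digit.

3

Partial digits right→left: 9 6 6 0 6 0 2 5 6 4
Double every second digit counting from the check-digit position (so the 1st, 3rd, 5th, ... of the partial from the right).
  doubled (with −9 where >9): 9 3 3 4 3 → sum 22
  kept as-is: 6 0 0 5 4 → sum 15
Total = 22 + 15 = 37.
Check digit = (10 − (37 mod 10)) mod 10 = 3.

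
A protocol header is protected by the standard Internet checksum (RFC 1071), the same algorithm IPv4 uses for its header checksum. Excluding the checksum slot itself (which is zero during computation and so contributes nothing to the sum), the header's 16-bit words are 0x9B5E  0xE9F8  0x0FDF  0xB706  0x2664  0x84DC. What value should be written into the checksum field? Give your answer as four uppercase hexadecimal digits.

0882

One's-complement addition (fold any carry out of bit 15 back into bit 0):
  0x9B5E + 0xE9F8 = 0x18556 → wrap carry → 0x8557
  0x8557 + 0x0FDF = 0x09536
  0x9536 + 0xB706 = 0x14C3C → wrap carry → 0x4C3D
  0x4C3D + 0x2664 = 0x072A1
  0x72A1 + 0x84DC = 0x0F77D
One's-complement sum = 0xF77D.
Checksum = ~0xF77D & 0xFFFF = 0x0882.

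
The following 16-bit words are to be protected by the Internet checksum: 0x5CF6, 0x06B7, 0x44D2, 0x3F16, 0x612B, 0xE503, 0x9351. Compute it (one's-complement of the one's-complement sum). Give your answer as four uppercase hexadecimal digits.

3EE9

One's-complement addition (fold any carry out of bit 15 back into bit 0):
  0x5CF6 + 0x06B7 = 0x063AD
  0x63AD + 0x44D2 = 0x0A87F
  0xA87F + 0x3F16 = 0x0E795
  0xE795 + 0x612B = 0x148C0 → wrap carry → 0x48C1
  0x48C1 + 0xE503 = 0x12DC4 → wrap carry → 0x2DC5
  0x2DC5 + 0x9351 = 0x0C116
One's-complement sum = 0xC116.
Checksum = ~0xC116 & 0xFFFF = 0x3EE9.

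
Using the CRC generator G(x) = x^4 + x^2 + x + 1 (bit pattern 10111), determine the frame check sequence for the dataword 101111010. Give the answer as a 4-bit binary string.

1111

Append 4 zeros: 1011110100000. Divide by 10111 (XOR where the leading bit is 1):
  pos 0: 10111 XOR 10111 = 00000
  pos 5: 10100 XOR 10111 = 00011
  pos 8: 11000 XOR 10111 = 01111
Remainder (last 4 bits) = 1111. This is the CRC / FCS.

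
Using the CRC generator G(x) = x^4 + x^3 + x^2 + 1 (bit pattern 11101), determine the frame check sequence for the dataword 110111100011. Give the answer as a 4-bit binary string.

Append 4 zeros: 1101111000110000. Divide by 11101 (XOR where the leading bit is 1):
  pos 0: 11011 XOR 11101 = 00110
  pos 2: 11011 XOR 11101 = 00110
  pos 4: 11000 XOR 11101 = 00101
  pos 6: 10101 XOR 11101 = 01000
  pos 7: 10001 XOR 11101 = 01100
  pos 8: 11000 XOR 11101 = 00101
  pos 10: 10100 XOR 11101 = 01001
  pos 11: 10010 XOR 11101 = 01111
Remainder (last 4 bits) = 1111. This is the CRC / FCS.

1111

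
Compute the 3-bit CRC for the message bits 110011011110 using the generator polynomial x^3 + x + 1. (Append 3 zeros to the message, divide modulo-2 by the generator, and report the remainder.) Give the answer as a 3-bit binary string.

110

Append 3 zeros: 110011011110000. Divide by 1011 (XOR where the leading bit is 1):
  pos 0: 1100 XOR 1011 = 0111
  pos 1: 1111 XOR 1011 = 0100
  pos 2: 1001 XOR 1011 = 0010
  pos 4: 1001 XOR 1011 = 0010
  pos 6: 1011 XOR 1011 = 0000
  pos 10: 1000 XOR 1011 = 0011
Remainder (last 3 bits) = 110. This is the CRC / FCS.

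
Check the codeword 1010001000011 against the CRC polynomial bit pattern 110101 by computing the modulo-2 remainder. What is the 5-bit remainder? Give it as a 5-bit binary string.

Modulo-2 division of 1010001000011 by 110101:
  pos 0: 101000 XOR 110101 = 011101
  pos 1: 111011 XOR 110101 = 001110
  pos 3: 111000 XOR 110101 = 001101
  pos 5: 110100 XOR 110101 = 000001
Remainder = 00111 (nonzero — an error is detected).

00111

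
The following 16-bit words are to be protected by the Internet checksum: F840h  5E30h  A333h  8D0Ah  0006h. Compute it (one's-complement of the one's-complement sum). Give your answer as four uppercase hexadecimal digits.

One's-complement addition (fold any carry out of bit 15 back into bit 0):
  0xF840 + 0x5E30 = 0x15670 → wrap carry → 0x5671
  0x5671 + 0xA333 = 0x0F9A4
  0xF9A4 + 0x8D0A = 0x186AE → wrap carry → 0x86AF
  0x86AF + 0x0006 = 0x086B5
One's-complement sum = 0x86B5.
Checksum = ~0x86B5 & 0xFFFF = 0x794A.

794A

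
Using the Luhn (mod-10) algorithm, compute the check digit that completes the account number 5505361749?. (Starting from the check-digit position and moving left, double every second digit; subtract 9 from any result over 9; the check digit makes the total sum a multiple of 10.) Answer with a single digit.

Partial digits right→left: 9 4 7 1 6 3 5 0 5 5
Double every second digit counting from the check-digit position (so the 1st, 3rd, 5th, ... of the partial from the right).
  doubled (with −9 where >9): 9 5 3 1 1 → sum 19
  kept as-is: 4 1 3 0 5 → sum 13
Total = 19 + 13 = 32.
Check digit = (10 − (32 mod 10)) mod 10 = 8.

8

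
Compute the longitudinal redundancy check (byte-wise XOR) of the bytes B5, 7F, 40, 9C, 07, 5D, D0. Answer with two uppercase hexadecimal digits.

9C

XOR the bytes together:
  start with 0xB5
  0xB5 ⊕ 0x7F = 0xCA
  0xCA ⊕ 0x40 = 0x8A
  0x8A ⊕ 0x9C = 0x16
  0x16 ⊕ 0x07 = 0x11
  0x11 ⊕ 0x5D = 0x4C
  0x4C ⊕ 0xD0 = 0x9C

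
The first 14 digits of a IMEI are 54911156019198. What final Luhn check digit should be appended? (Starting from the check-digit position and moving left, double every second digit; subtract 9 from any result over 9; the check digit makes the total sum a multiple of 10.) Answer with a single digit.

6

Partial digits right→left: 8 9 1 9 1 0 6 5 1 1 1 9 4 5
Double every second digit counting from the check-digit position (so the 1st, 3rd, 5th, ... of the partial from the right).
  doubled (with −9 where >9): 7 2 2 3 2 2 8 → sum 26
  kept as-is: 9 9 0 5 1 9 5 → sum 38
Total = 26 + 38 = 64.
Check digit = (10 − (64 mod 10)) mod 10 = 6.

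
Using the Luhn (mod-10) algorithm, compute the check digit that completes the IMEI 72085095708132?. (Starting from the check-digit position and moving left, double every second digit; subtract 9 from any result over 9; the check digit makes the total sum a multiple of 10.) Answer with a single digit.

Partial digits right→left: 2 3 1 8 0 7 5 9 0 5 8 0 2 7
Double every second digit counting from the check-digit position (so the 1st, 3rd, 5th, ... of the partial from the right).
  doubled (with −9 where >9): 4 2 0 1 0 7 4 → sum 18
  kept as-is: 3 8 7 9 5 0 7 → sum 39
Total = 18 + 39 = 57.
Check digit = (10 − (57 mod 10)) mod 10 = 3.

3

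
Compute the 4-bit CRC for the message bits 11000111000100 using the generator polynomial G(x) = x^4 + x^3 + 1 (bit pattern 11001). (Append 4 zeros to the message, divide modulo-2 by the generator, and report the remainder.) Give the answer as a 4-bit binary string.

1101

Append 4 zeros: 110001110001000000. Divide by 11001 (XOR where the leading bit is 1):
  pos 0: 11000 XOR 11001 = 00001
  pos 4: 11110 XOR 11001 = 00111
  pos 6: 11100 XOR 11001 = 00101
  pos 8: 10110 XOR 11001 = 01111
  pos 9: 11110 XOR 11001 = 00111
  pos 11: 11100 XOR 11001 = 00101
  pos 13: 10100 XOR 11001 = 01101
Remainder (last 4 bits) = 1101. This is the CRC / FCS.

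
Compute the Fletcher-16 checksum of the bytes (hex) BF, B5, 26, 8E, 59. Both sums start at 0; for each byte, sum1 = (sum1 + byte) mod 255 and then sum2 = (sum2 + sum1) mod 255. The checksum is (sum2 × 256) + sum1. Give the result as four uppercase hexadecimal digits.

Running sums (mod 255):
  after byte 0 (BF): sum1=191, sum2=191
  after byte 1 (B5): sum1=117, sum2=53
  after byte 2 (26): sum1=155, sum2=208
  after byte 3 (8E): sum1=42, sum2=250
  after byte 4 (59): sum1=131, sum2=126
Checksum = sum2·256 + sum1 = 126·256 + 131 = 32387 = 0x7E83.

7E83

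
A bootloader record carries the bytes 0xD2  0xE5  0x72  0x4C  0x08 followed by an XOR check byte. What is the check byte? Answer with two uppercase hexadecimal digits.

XOR the bytes together:
  start with 0xD2
  0xD2 ⊕ 0xE5 = 0x37
  0x37 ⊕ 0x72 = 0x45
  0x45 ⊕ 0x4C = 0x09
  0x09 ⊕ 0x08 = 0x01

01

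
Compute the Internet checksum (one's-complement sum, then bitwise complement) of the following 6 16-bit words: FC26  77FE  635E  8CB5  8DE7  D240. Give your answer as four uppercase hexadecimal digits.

One's-complement addition (fold any carry out of bit 15 back into bit 0):
  0xFC26 + 0x77FE = 0x17424 → wrap carry → 0x7425
  0x7425 + 0x635E = 0x0D783
  0xD783 + 0x8CB5 = 0x16438 → wrap carry → 0x6439
  0x6439 + 0x8DE7 = 0x0F220
  0xF220 + 0xD240 = 0x1C460 → wrap carry → 0xC461
One's-complement sum = 0xC461.
Checksum = ~0xC461 & 0xFFFF = 0x3B9E.

3B9E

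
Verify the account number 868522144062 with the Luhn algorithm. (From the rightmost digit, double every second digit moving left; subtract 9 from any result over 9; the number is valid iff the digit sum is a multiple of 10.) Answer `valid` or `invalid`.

valid

From the right, keep odd positions and double even positions (subtract 9 from any doubled value over 9):
  doubled (positions 2,4,...): 3 8 2 4 7 7 → sum 31
  kept (positions 1,3,...): 2 0 4 2 5 6 → sum 19
Total = 50.
50 mod 10 = 0, so the number is valid.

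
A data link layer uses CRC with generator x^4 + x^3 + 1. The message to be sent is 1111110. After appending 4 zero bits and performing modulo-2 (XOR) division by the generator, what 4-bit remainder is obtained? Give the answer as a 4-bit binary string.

Append 4 zeros: 11111100000. Divide by 11001 (XOR where the leading bit is 1):
  pos 0: 11111 XOR 11001 = 00110
  pos 2: 11010 XOR 11001 = 00011
  pos 5: 11000 XOR 11001 = 00001
Remainder (last 4 bits) = 0010. This is the CRC / FCS.

0010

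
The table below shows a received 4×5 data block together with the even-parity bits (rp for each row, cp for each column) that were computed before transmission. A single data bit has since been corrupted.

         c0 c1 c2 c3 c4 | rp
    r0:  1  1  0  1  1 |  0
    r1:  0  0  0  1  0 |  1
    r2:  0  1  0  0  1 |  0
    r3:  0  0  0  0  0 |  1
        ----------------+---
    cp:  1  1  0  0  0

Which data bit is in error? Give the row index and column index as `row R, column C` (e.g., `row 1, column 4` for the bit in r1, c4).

row 3, column 1

Recompute each row's even parity and compare to rp:
  r0: data parity 0, sent rp 0 → ok
  r1: data parity 1, sent rp 1 → ok
  r2: data parity 0, sent rp 0 → ok
  r3: data parity 0, sent rp 1 → mismatch
Recompute each column's even parity and compare to cp:
  c0: data parity 1, sent cp 1 → ok
  c1: data parity 0, sent cp 1 → mismatch
  c2: data parity 0, sent cp 0 → ok
  c3: data parity 0, sent cp 0 → ok
  c4: data parity 0, sent cp 0 → ok
Exactly one row (r3) and one column (c1) fail → the flipped bit is at their intersection.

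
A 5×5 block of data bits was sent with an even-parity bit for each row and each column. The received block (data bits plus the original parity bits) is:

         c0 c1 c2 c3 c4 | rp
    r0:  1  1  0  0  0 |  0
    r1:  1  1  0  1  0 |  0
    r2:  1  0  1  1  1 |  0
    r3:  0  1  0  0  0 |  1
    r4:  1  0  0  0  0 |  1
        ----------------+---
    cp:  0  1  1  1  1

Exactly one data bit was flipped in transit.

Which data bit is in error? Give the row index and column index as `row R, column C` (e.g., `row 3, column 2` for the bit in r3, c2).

Recompute each row's even parity and compare to rp:
  r0: data parity 0, sent rp 0 → ok
  r1: data parity 1, sent rp 0 → mismatch
  r2: data parity 0, sent rp 0 → ok
  r3: data parity 1, sent rp 1 → ok
  r4: data parity 1, sent rp 1 → ok
Recompute each column's even parity and compare to cp:
  c0: data parity 0, sent cp 0 → ok
  c1: data parity 1, sent cp 1 → ok
  c2: data parity 1, sent cp 1 → ok
  c3: data parity 0, sent cp 1 → mismatch
  c4: data parity 1, sent cp 1 → ok
Exactly one row (r1) and one column (c3) fail → the flipped bit is at their intersection.

row 1, column 3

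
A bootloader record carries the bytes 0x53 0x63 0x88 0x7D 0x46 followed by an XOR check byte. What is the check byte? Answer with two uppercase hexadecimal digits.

XOR the bytes together:
  start with 0x53
  0x53 ⊕ 0x63 = 0x30
  0x30 ⊕ 0x88 = 0xB8
  0xB8 ⊕ 0x7D = 0xC5
  0xC5 ⊕ 0x46 = 0x83

83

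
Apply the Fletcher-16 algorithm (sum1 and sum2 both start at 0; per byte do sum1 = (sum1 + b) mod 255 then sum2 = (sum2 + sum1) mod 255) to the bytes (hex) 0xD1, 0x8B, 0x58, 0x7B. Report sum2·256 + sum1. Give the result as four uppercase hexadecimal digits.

1631

Running sums (mod 255):
  after byte 0 (0xD1): sum1=209, sum2=209
  after byte 1 (0x8B): sum1=93, sum2=47
  after byte 2 (0x58): sum1=181, sum2=228
  after byte 3 (0x7B): sum1=49, sum2=22
Checksum = sum2·256 + sum1 = 22·256 + 49 = 5681 = 0x1631.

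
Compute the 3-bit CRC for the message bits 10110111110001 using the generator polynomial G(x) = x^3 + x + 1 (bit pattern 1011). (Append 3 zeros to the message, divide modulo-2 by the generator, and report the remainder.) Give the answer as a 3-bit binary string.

Append 3 zeros: 10110111110001000. Divide by 1011 (XOR where the leading bit is 1):
  pos 0: 1011 XOR 1011 = 0000
  pos 5: 1111 XOR 1011 = 0100
  pos 6: 1001 XOR 1011 = 0010
  pos 8: 1000 XOR 1011 = 0011
  pos 10: 1101 XOR 1011 = 0110
  pos 11: 1100 XOR 1011 = 0111
  pos 12: 1110 XOR 1011 = 0101
  pos 13: 1010 XOR 1011 = 0001
Remainder (last 3 bits) = 001. This is the CRC / FCS.

001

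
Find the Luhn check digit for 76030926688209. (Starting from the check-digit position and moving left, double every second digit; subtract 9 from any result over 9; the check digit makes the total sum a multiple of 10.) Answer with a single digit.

6

Partial digits right→left: 9 0 2 8 8 6 6 2 9 0 3 0 6 7
Double every second digit counting from the check-digit position (so the 1st, 3rd, 5th, ... of the partial from the right).
  doubled (with −9 where >9): 9 4 7 3 9 6 3 → sum 41
  kept as-is: 0 8 6 2 0 0 7 → sum 23
Total = 41 + 23 = 64.
Check digit = (10 − (64 mod 10)) mod 10 = 6.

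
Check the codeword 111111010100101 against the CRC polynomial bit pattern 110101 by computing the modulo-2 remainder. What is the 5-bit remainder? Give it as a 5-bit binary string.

00000

Modulo-2 division of 111111010100101 by 110101:
  pos 0: 111111 XOR 110101 = 001010
  pos 2: 101001 XOR 110101 = 011100
  pos 3: 111000 XOR 110101 = 001101
  pos 5: 110110 XOR 110101 = 000011
  pos 9: 110101 XOR 110101 = 000000
Remainder = 00000 (zero — the frame passes the CRC check).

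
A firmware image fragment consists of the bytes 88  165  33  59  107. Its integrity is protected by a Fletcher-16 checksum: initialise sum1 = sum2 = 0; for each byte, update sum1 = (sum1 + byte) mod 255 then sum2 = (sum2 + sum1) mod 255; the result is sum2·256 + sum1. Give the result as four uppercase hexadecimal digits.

95C5

Running sums (mod 255):
  after byte 0 (88): sum1=88, sum2=88
  after byte 1 (165): sum1=253, sum2=86
  after byte 2 (33): sum1=31, sum2=117
  after byte 3 (59): sum1=90, sum2=207
  after byte 4 (107): sum1=197, sum2=149
Checksum = sum2·256 + sum1 = 149·256 + 197 = 38341 = 0x95C5.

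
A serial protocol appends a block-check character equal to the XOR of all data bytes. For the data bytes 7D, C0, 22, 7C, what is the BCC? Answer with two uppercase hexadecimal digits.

E3

XOR the bytes together:
  start with 0x7D
  0x7D ⊕ 0xC0 = 0xBD
  0xBD ⊕ 0x22 = 0x9F
  0x9F ⊕ 0x7C = 0xE3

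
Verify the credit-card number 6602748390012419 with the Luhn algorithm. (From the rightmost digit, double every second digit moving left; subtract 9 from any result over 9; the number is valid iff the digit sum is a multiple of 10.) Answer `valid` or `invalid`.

invalid

From the right, keep odd positions and double even positions (subtract 9 from any doubled value over 9):
  doubled (positions 2,4,...): 2 4 0 9 7 5 0 3 → sum 30
  kept (positions 1,3,...): 9 4 1 0 3 4 2 6 → sum 29
Total = 59.
59 mod 10 = 9, so the number is invalid.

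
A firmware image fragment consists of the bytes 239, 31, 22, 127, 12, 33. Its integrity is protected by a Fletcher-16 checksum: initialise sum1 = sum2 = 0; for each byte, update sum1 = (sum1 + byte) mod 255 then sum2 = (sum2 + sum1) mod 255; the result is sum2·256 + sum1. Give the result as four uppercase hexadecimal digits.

Running sums (mod 255):
  after byte 0 (239): sum1=239, sum2=239
  after byte 1 (31): sum1=15, sum2=254
  after byte 2 (22): sum1=37, sum2=36
  after byte 3 (127): sum1=164, sum2=200
  after byte 4 (12): sum1=176, sum2=121
  after byte 5 (33): sum1=209, sum2=75
Checksum = sum2·256 + sum1 = 75·256 + 209 = 19409 = 0x4BD1.

4BD1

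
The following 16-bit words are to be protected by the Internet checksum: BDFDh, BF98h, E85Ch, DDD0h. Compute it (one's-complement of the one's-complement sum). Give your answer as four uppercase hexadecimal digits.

One's-complement addition (fold any carry out of bit 15 back into bit 0):
  0xBDFD + 0xBF98 = 0x17D95 → wrap carry → 0x7D96
  0x7D96 + 0xE85C = 0x165F2 → wrap carry → 0x65F3
  0x65F3 + 0xDDD0 = 0x143C3 → wrap carry → 0x43C4
One's-complement sum = 0x43C4.
Checksum = ~0x43C4 & 0xFFFF = 0xBC3B.

BC3B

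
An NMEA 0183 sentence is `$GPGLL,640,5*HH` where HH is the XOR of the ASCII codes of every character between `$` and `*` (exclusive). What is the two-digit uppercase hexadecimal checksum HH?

57

XOR the ASCII codes of the payload characters:
  'G' = 0x47 → acc = 0x47
  'P' = 0x50 → acc = 0x17
  'G' = 0x47 → acc = 0x50
  'L' = 0x4C → acc = 0x1C
  'L' = 0x4C → acc = 0x50
  ',' = 0x2C → acc = 0x7C
  '6' = 0x36 → acc = 0x4A
  '4' = 0x34 → acc = 0x7E
  '0' = 0x30 → acc = 0x4E
  ',' = 0x2C → acc = 0x62
  '5' = 0x35 → acc = 0x57
Checksum = 0x57.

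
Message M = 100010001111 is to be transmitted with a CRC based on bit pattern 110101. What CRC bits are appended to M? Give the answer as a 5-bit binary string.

01001

Append 5 zeros: 10001000111100000. Divide by 110101 (XOR where the leading bit is 1):
  pos 0: 100010 XOR 110101 = 010111
  pos 1: 101110 XOR 110101 = 011011
  pos 2: 110110 XOR 110101 = 000011
  pos 6: 111111 XOR 110101 = 001010
  pos 8: 101000 XOR 110101 = 011101
  pos 9: 111010 XOR 110101 = 001111
  pos 11: 111100 XOR 110101 = 001001
Remainder (last 5 bits) = 01001. This is the CRC / FCS.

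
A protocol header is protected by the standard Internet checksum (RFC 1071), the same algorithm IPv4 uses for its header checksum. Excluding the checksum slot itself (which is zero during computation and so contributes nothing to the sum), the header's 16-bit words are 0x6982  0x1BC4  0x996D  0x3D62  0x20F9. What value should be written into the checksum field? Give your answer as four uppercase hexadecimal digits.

82F0

One's-complement addition (fold any carry out of bit 15 back into bit 0):
  0x6982 + 0x1BC4 = 0x08546
  0x8546 + 0x996D = 0x11EB3 → wrap carry → 0x1EB4
  0x1EB4 + 0x3D62 = 0x05C16
  0x5C16 + 0x20F9 = 0x07D0F
One's-complement sum = 0x7D0F.
Checksum = ~0x7D0F & 0xFFFF = 0x82F0.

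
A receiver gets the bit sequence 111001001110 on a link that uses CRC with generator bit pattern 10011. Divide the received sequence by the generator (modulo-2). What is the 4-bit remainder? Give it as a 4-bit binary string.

0001

Modulo-2 division of 111001001110 by 10011:
  pos 0: 11100 XOR 10011 = 01111
  pos 1: 11111 XOR 10011 = 01100
  pos 2: 11000 XOR 10011 = 01011
  pos 3: 10110 XOR 10011 = 00101
  pos 5: 10111 XOR 10011 = 00100
  pos 7: 10010 XOR 10011 = 00001
Remainder = 0001 (nonzero — an error is detected).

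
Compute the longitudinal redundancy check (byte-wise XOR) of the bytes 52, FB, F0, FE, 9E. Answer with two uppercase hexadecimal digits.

39

XOR the bytes together:
  start with 0x52
  0x52 ⊕ 0xFB = 0xA9
  0xA9 ⊕ 0xF0 = 0x59
  0x59 ⊕ 0xFE = 0xA7
  0xA7 ⊕ 0x9E = 0x39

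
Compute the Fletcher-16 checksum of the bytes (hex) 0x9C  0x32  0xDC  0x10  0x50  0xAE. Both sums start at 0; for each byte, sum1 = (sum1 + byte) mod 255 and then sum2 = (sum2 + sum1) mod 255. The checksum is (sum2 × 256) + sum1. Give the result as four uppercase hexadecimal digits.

Running sums (mod 255):
  after byte 0 (0x9C): sum1=156, sum2=156
  after byte 1 (0x32): sum1=206, sum2=107
  after byte 2 (0xDC): sum1=171, sum2=23
  after byte 3 (0x10): sum1=187, sum2=210
  after byte 4 (0x50): sum1=12, sum2=222
  after byte 5 (0xAE): sum1=186, sum2=153
Checksum = sum2·256 + sum1 = 153·256 + 186 = 39354 = 0x99BA.

99BA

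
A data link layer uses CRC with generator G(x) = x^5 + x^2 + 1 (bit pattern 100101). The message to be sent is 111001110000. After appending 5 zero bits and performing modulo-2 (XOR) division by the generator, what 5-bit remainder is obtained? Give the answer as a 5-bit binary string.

Append 5 zeros: 11100111000000000. Divide by 100101 (XOR where the leading bit is 1):
  pos 0: 111001 XOR 100101 = 011100
  pos 1: 111001 XOR 100101 = 011100
  pos 2: 111001 XOR 100101 = 011100
  pos 3: 111000 XOR 100101 = 011101
  pos 4: 111010 XOR 100101 = 011111
  pos 5: 111110 XOR 100101 = 011011
  pos 6: 110110 XOR 100101 = 010011
  pos 7: 100110 XOR 100101 = 000011
  pos 11: 110000 XOR 100101 = 010101
Remainder (last 5 bits) = 10101. This is the CRC / FCS.

10101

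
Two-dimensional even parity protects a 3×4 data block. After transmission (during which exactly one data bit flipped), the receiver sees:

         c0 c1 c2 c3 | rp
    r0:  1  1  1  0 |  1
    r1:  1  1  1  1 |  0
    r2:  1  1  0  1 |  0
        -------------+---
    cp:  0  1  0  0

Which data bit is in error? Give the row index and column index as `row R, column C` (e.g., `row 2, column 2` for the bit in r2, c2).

Recompute each row's even parity and compare to rp:
  r0: data parity 1, sent rp 1 → ok
  r1: data parity 0, sent rp 0 → ok
  r2: data parity 1, sent rp 0 → mismatch
Recompute each column's even parity and compare to cp:
  c0: data parity 1, sent cp 0 → mismatch
  c1: data parity 1, sent cp 1 → ok
  c2: data parity 0, sent cp 0 → ok
  c3: data parity 0, sent cp 0 → ok
Exactly one row (r2) and one column (c0) fail → the flipped bit is at their intersection.

row 2, column 0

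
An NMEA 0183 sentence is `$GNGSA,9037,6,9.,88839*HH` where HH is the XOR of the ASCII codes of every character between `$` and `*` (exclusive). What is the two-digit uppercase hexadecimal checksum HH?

42

XOR the ASCII codes of the payload characters:
  'G' = 0x47 → acc = 0x47
  'N' = 0x4E → acc = 0x09
  'G' = 0x47 → acc = 0x4E
  'S' = 0x53 → acc = 0x1D
  'A' = 0x41 → acc = 0x5C
  ',' = 0x2C → acc = 0x70
  '9' = 0x39 → acc = 0x49
  '0' = 0x30 → acc = 0x79
  '3' = 0x33 → acc = 0x4A
  '7' = 0x37 → acc = 0x7D
  ',' = 0x2C → acc = 0x51
  '6' = 0x36 → acc = 0x67
  ',' = 0x2C → acc = 0x4B
  '9' = 0x39 → acc = 0x72
  '.' = 0x2E → acc = 0x5C
  ',' = 0x2C → acc = 0x70
  '8' = 0x38 → acc = 0x48
  '8' = 0x38 → acc = 0x70
  '8' = 0x38 → acc = 0x48
  '3' = 0x33 → acc = 0x7B
  '9' = 0x39 → acc = 0x42
Checksum = 0x42.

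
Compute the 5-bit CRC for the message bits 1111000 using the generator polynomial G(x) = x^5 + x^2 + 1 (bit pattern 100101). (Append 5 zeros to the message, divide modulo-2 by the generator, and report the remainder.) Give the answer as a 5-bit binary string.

Append 5 zeros: 111100000000. Divide by 100101 (XOR where the leading bit is 1):
  pos 0: 111100 XOR 100101 = 011001
  pos 1: 110010 XOR 100101 = 010111
  pos 2: 101110 XOR 100101 = 001011
  pos 4: 101100 XOR 100101 = 001001
  pos 6: 100100 XOR 100101 = 000001
Remainder (last 5 bits) = 00001. This is the CRC / FCS.

00001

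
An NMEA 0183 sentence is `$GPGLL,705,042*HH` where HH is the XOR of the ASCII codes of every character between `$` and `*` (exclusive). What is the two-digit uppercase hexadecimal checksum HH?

54

XOR the ASCII codes of the payload characters:
  'G' = 0x47 → acc = 0x47
  'P' = 0x50 → acc = 0x17
  'G' = 0x47 → acc = 0x50
  'L' = 0x4C → acc = 0x1C
  'L' = 0x4C → acc = 0x50
  ',' = 0x2C → acc = 0x7C
  '7' = 0x37 → acc = 0x4B
  '0' = 0x30 → acc = 0x7B
  '5' = 0x35 → acc = 0x4E
  ',' = 0x2C → acc = 0x62
  '0' = 0x30 → acc = 0x52
  '4' = 0x34 → acc = 0x66
  '2' = 0x32 → acc = 0x54
Checksum = 0x54.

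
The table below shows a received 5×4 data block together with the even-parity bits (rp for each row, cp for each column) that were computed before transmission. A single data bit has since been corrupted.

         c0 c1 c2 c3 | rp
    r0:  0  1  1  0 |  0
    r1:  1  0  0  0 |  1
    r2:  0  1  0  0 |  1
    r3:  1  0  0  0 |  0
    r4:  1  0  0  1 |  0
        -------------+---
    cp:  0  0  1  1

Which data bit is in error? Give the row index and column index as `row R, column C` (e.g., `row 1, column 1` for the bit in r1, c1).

Recompute each row's even parity and compare to rp:
  r0: data parity 0, sent rp 0 → ok
  r1: data parity 1, sent rp 1 → ok
  r2: data parity 1, sent rp 1 → ok
  r3: data parity 1, sent rp 0 → mismatch
  r4: data parity 0, sent rp 0 → ok
Recompute each column's even parity and compare to cp:
  c0: data parity 1, sent cp 0 → mismatch
  c1: data parity 0, sent cp 0 → ok
  c2: data parity 1, sent cp 1 → ok
  c3: data parity 1, sent cp 1 → ok
Exactly one row (r3) and one column (c0) fail → the flipped bit is at their intersection.

row 3, column 0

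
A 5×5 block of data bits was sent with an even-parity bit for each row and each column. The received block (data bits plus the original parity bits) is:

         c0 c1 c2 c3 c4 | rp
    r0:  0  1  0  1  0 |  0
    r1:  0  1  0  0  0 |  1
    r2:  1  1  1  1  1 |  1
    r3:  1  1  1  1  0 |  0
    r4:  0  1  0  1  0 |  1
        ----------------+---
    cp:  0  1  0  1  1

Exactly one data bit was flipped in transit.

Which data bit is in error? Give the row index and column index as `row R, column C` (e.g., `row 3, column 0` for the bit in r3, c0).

Recompute each row's even parity and compare to rp:
  r0: data parity 0, sent rp 0 → ok
  r1: data parity 1, sent rp 1 → ok
  r2: data parity 1, sent rp 1 → ok
  r3: data parity 0, sent rp 0 → ok
  r4: data parity 0, sent rp 1 → mismatch
Recompute each column's even parity and compare to cp:
  c0: data parity 0, sent cp 0 → ok
  c1: data parity 1, sent cp 1 → ok
  c2: data parity 0, sent cp 0 → ok
  c3: data parity 0, sent cp 1 → mismatch
  c4: data parity 1, sent cp 1 → ok
Exactly one row (r4) and one column (c3) fail → the flipped bit is at their intersection.

row 4, column 3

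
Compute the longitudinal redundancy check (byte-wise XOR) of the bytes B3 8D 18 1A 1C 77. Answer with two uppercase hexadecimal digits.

57

XOR the bytes together:
  start with 0xB3
  0xB3 ⊕ 0x8D = 0x3E
  0x3E ⊕ 0x18 = 0x26
  0x26 ⊕ 0x1A = 0x3C
  0x3C ⊕ 0x1C = 0x20
  0x20 ⊕ 0x77 = 0x57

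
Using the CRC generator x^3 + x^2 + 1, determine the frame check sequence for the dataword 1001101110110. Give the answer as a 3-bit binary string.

101

Append 3 zeros: 1001101110110000. Divide by 1101 (XOR where the leading bit is 1):
  pos 0: 1001 XOR 1101 = 0100
  pos 1: 1001 XOR 1101 = 0100
  pos 2: 1000 XOR 1101 = 0101
  pos 3: 1011 XOR 1101 = 0110
  pos 4: 1101 XOR 1101 = 0000
  pos 8: 1011 XOR 1101 = 0110
  pos 9: 1100 XOR 1101 = 0001
  pos 12: 1000 XOR 1101 = 0101
Remainder (last 3 bits) = 101. This is the CRC / FCS.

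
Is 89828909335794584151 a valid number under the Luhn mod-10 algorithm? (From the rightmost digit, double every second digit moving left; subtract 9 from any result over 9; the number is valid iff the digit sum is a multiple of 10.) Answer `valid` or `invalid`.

From the right, keep odd positions and double even positions (subtract 9 from any doubled value over 9):
  doubled (positions 2,4,...): 1 8 1 9 1 6 0 7 7 7 → sum 47
  kept (positions 1,3,...): 1 1 8 4 7 3 9 9 2 9 → sum 53
Total = 100.
100 mod 10 = 0, so the number is valid.

valid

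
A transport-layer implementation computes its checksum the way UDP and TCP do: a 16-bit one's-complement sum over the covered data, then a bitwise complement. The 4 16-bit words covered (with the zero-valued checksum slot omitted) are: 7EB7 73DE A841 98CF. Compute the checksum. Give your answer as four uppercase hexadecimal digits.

One's-complement addition (fold any carry out of bit 15 back into bit 0):
  0x7EB7 + 0x73DE = 0x0F295
  0xF295 + 0xA841 = 0x19AD6 → wrap carry → 0x9AD7
  0x9AD7 + 0x98CF = 0x133A6 → wrap carry → 0x33A7
One's-complement sum = 0x33A7.
Checksum = ~0x33A7 & 0xFFFF = 0xCC58.

CC58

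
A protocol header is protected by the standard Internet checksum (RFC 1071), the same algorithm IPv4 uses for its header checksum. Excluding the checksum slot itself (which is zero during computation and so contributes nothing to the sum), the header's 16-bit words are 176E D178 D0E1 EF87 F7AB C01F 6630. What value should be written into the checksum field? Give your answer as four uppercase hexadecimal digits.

One's-complement addition (fold any carry out of bit 15 back into bit 0):
  0x176E + 0xD178 = 0x0E8E6
  0xE8E6 + 0xD0E1 = 0x1B9C7 → wrap carry → 0xB9C8
  0xB9C8 + 0xEF87 = 0x1A94F → wrap carry → 0xA950
  0xA950 + 0xF7AB = 0x1A0FB → wrap carry → 0xA0FC
  0xA0FC + 0xC01F = 0x1611B → wrap carry → 0x611C
  0x611C + 0x6630 = 0x0C74C
One's-complement sum = 0xC74C.
Checksum = ~0xC74C & 0xFFFF = 0x38B3.

38B3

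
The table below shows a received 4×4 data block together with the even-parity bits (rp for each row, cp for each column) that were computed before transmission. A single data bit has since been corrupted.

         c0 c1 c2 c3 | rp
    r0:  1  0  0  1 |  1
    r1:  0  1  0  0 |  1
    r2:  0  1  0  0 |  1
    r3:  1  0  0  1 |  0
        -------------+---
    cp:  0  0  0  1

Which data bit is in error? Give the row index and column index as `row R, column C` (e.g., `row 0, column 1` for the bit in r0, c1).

row 0, column 3

Recompute each row's even parity and compare to rp:
  r0: data parity 0, sent rp 1 → mismatch
  r1: data parity 1, sent rp 1 → ok
  r2: data parity 1, sent rp 1 → ok
  r3: data parity 0, sent rp 0 → ok
Recompute each column's even parity and compare to cp:
  c0: data parity 0, sent cp 0 → ok
  c1: data parity 0, sent cp 0 → ok
  c2: data parity 0, sent cp 0 → ok
  c3: data parity 0, sent cp 1 → mismatch
Exactly one row (r0) and one column (c3) fail → the flipped bit is at their intersection.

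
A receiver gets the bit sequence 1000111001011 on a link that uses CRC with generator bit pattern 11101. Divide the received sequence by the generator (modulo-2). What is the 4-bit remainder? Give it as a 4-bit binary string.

0001

Modulo-2 division of 1000111001011 by 11101:
  pos 0: 10001 XOR 11101 = 01100
  pos 1: 11001 XOR 11101 = 00100
  pos 3: 10010 XOR 11101 = 01111
  pos 4: 11110 XOR 11101 = 00011
  pos 7: 11101 XOR 11101 = 00000
Remainder = 0001 (nonzero — an error is detected).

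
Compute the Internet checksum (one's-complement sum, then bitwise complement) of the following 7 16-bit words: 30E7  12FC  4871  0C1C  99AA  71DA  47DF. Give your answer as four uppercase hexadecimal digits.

One's-complement addition (fold any carry out of bit 15 back into bit 0):
  0x30E7 + 0x12FC = 0x043E3
  0x43E3 + 0x4871 = 0x08C54
  0x8C54 + 0x0C1C = 0x09870
  0x9870 + 0x99AA = 0x1321A → wrap carry → 0x321B
  0x321B + 0x71DA = 0x0A3F5
  0xA3F5 + 0x47DF = 0x0EBD4
One's-complement sum = 0xEBD4.
Checksum = ~0xEBD4 & 0xFFFF = 0x142B.

142B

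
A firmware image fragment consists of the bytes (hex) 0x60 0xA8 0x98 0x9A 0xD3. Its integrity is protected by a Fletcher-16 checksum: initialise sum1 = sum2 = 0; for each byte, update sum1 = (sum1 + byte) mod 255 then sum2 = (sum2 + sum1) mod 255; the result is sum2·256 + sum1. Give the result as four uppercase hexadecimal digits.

5710

Running sums (mod 255):
  after byte 0 (0x60): sum1=96, sum2=96
  after byte 1 (0xA8): sum1=9, sum2=105
  after byte 2 (0x98): sum1=161, sum2=11
  after byte 3 (0x9A): sum1=60, sum2=71
  after byte 4 (0xD3): sum1=16, sum2=87
Checksum = sum2·256 + sum1 = 87·256 + 16 = 22288 = 0x5710.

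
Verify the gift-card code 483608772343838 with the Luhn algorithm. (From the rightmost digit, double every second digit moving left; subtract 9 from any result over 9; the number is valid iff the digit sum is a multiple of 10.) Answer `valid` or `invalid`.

invalid

From the right, keep odd positions and double even positions (subtract 9 from any doubled value over 9):
  doubled (positions 2,4,...): 6 6 6 5 7 3 7 → sum 40
  kept (positions 1,3,...): 8 8 4 2 7 0 3 4 → sum 36
Total = 76.
76 mod 10 = 6, so the number is invalid.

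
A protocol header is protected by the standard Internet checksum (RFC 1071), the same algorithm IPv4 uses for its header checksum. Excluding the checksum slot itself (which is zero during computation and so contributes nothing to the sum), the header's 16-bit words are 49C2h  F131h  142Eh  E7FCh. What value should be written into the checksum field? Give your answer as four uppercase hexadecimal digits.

C8E0

One's-complement addition (fold any carry out of bit 15 back into bit 0):
  0x49C2 + 0xF131 = 0x13AF3 → wrap carry → 0x3AF4
  0x3AF4 + 0x142E = 0x04F22
  0x4F22 + 0xE7FC = 0x1371E → wrap carry → 0x371F
One's-complement sum = 0x371F.
Checksum = ~0x371F & 0xFFFF = 0xC8E0.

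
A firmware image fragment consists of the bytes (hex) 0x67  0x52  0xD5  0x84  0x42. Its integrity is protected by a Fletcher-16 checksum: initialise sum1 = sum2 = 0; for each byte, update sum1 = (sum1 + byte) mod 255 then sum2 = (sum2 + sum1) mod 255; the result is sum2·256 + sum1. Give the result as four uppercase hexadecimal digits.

Running sums (mod 255):
  after byte 0 (0x67): sum1=103, sum2=103
  after byte 1 (0x52): sum1=185, sum2=33
  after byte 2 (0xD5): sum1=143, sum2=176
  after byte 3 (0x84): sum1=20, sum2=196
  after byte 4 (0x42): sum1=86, sum2=27
Checksum = sum2·256 + sum1 = 27·256 + 86 = 6998 = 0x1B56.

1B56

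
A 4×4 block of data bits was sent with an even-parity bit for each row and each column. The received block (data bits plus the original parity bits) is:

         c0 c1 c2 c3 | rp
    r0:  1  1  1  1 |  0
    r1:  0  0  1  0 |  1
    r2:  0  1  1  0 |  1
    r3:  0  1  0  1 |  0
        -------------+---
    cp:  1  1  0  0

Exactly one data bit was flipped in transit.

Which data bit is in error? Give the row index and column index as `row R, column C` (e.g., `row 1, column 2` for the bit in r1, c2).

row 2, column 2

Recompute each row's even parity and compare to rp:
  r0: data parity 0, sent rp 0 → ok
  r1: data parity 1, sent rp 1 → ok
  r2: data parity 0, sent rp 1 → mismatch
  r3: data parity 0, sent rp 0 → ok
Recompute each column's even parity and compare to cp:
  c0: data parity 1, sent cp 1 → ok
  c1: data parity 1, sent cp 1 → ok
  c2: data parity 1, sent cp 0 → mismatch
  c3: data parity 0, sent cp 0 → ok
Exactly one row (r2) and one column (c2) fail → the flipped bit is at their intersection.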